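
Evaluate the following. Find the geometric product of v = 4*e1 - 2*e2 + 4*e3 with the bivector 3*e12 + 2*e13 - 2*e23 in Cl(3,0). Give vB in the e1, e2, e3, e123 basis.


vB has grade-1 (vector) and grade-3 (trivector) parts: vB = (v _| B) + (v ^ B).
Vector part <vB>_1:
  e1: -v2*b12 - v3*b13 = -(-2)*(3) - (4)*(2) = -2
  e2: v1*b12 - v3*b23 = (4)*(3) - (4)*(-2) = 20
  e3: v1*b13 + v2*b23 = (4)*(2) + (-2)*(-2) = 12
Trivector part <vB>_3:
  e123: v1*b23 - v2*b13 + v3*b12 = (4)*(-2) - (-2)*(2) + (4)*(3) = 8
vB = -2*e1 + 20*e2 + 12*e3 + 8*e123


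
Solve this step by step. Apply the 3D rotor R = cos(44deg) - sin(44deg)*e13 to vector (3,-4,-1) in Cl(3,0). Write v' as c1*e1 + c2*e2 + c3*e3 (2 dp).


Rotor R = cos(44deg) - sin(44deg)*e13
Rotation angle theta = 2 * 44 = 88 degrees in the e13 plane (e1 -> e3).
The component perpendicular to the plane (e2) is invariant: v'_2 = v2 = -4.00
cos(88deg) = 0.0349, sin(88deg) = 0.9994
v'_1 = v1*cos(theta) - v3*sin(theta) = 3*0.0349 - (-1)*0.9994 = 1.10
v'_3 = v1*sin(theta) + v3*cos(theta) = 3*0.9994 + (-1)*0.0349 = 2.96
v' = 1.10*e1 - 4.00*e2 + 2.96*e3


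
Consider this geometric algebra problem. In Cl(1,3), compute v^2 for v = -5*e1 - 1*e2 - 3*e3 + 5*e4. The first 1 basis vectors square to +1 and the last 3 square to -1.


v^2 = sum of c_i^2 * e_i^2
Positive signature terms (e_i^2 = +1): (-5)^2 = 25
Negative signature terms (e_j^2 = -1): (-1)^2 + (-3)^2 + 5^2 = 35
v^2 = 25 - 35 = -10


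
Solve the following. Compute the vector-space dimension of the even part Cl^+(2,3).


Even subalgebra dimension = 2^(n-1)
n = 2 + 3 = 5
2^(5 - 1) = 2^4 = 16
Verification: sum of C(5,k) for even k = 1 + 10 + 5 = 16
Result = 16


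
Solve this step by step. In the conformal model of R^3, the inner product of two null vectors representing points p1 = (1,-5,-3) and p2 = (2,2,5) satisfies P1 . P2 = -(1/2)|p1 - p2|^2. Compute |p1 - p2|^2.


p1 - p2 = (-1, -7, -8)
|p1 - p2|^2 = (-1)^2 + (-7)^2 + (-8)^2
= 1 + 49 + 64
= 114


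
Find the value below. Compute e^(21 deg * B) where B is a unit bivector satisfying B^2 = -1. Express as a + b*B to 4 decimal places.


For a unit bivector B with B^2 = -1, the exponential series gives
e^(theta*B) = cos(theta) + sin(theta)*B (the GA analogue of Euler's formula).
theta = 21 degrees = 0.366519 rad
cos(21 deg) = 0.9336
sin(21 deg) = 0.3584
exp(theta*B) = 0.9336 + 0.3584*B


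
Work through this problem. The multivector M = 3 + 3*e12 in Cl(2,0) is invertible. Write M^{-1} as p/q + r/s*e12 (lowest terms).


M = 3 + 3*e12, where e12^2 = -1.
Since M commutes with its reverse ~M = a - b*e12, M * ~M = a^2 - b^2*e12^2 = a^2 + b^2.
So M^{-1} = ~M / (a^2 + b^2) = (a - b*e12)/(a^2 + b^2).
a^2 + b^2 = 9 + 9 = 18
Scalar part = 3/18 = 1/6
Bivector coeff = -3/18 = -1/6
M^{-1} = 1/6 - 1/6*e12


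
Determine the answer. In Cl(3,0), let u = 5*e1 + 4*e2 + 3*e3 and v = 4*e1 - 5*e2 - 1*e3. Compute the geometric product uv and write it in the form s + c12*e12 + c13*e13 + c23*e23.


In Cl(3,0): e_i^2 = 1, e_ie_j = -e_je_i for i != j.
Scalar part = u . v = 5*4 + 4*(-5) + 3*(-1)
= 20 + (-20) + (-3) = -3
e12 coeff = 5*(-5) - 4*4 = -25 - 16 = -41
e13 coeff = 5*(-1) - 3*4 = -5 - 12 = -17
e23 coeff = 4*(-1) - 3*(-5) = -4 - (-15) = 11
uv = -3 - 41*e12 - 17*e13 + 11*e23


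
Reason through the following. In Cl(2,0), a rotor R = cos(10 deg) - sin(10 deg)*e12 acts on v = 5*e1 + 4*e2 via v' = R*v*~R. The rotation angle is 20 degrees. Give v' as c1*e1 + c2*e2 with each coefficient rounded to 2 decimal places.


Rotor R = cos(10deg) - sin(10deg)*e12
Rotation angle theta = 2 * 10 = 20 degrees
v' = R*v*~R rotates v by theta.
cos(20deg) = 0.9397, sin(20deg) = 0.3420
v'_1 = 5*cos(20deg) - 4*sin(20deg)
= 5*0.9397 - 4*0.3420
= 3.33
v'_2 = 5*sin(20deg) + 4*cos(20deg)
= 5*0.3420 + 4*0.9397
= 5.47
v' = 3.33*e1 + 5.47*e2


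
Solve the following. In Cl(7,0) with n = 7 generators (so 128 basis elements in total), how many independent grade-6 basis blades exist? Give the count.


Number of grade-k basis blades in Cl(p,q) with n = p + q is C(n, k).
n = 7 + 0 = 7
C(7, 6) = 7! / (6! * 1!)
= 5040 / (720 * 1)
= 7


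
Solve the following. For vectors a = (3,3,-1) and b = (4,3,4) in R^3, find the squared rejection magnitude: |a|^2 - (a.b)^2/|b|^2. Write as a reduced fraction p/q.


|a|^2 = 3^2 + 3^2 + (-1)^2 = 19
|b|^2 = 4^2 + 3^2 + 4^2 = 41
a . b = 3*4 + 3*3 + (-1)*4 = 17
(a.b)^2 = 17^2 = 289
|rej|^2 = 19 - 289/41
= (779 - 289)/41
= 490/41
In lowest terms: 490/41


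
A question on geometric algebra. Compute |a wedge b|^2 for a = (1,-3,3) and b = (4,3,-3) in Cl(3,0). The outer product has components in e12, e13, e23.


a wedge b = (a1*b2 - a2*b1)*e12 + (a1*b3 - a3*b1)*e13 + (a2*b3 - a3*b2)*e23
e12 coeff: 1*3 - (-3)*4 = 3 - (-12) = 15
e13 coeff: 1*(-3) - 3*4 = -3 - 12 = -15
e23 coeff: (-3)*(-3) - 3*3 = 9 - 9 = 0
|a wedge b|^2 = 15^2 + (-15)^2 + 0^2
= 225 + 225 + 0
= 450


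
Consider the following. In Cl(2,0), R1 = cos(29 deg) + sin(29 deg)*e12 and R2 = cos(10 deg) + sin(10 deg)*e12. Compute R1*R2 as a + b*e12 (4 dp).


Same-plane rotors commute and their half-angles add:
R1*R2 = cos(a1 + a2) + sin(a1 + a2)*e12.
a1 + a2 = 29 + 10 = 39 deg
cos(39 deg) = 0.7771
sin(39 deg) = 0.6293
R1*R2 = 0.7771 + 0.6293*e12


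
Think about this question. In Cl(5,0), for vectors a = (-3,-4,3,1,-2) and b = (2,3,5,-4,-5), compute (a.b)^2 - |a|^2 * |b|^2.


a . b = (-3)*2 + (-4)*3 + 3*5 + 1*(-4) + (-2)*(-5)
= -6 + (-12) + 15 + (-4) + 10 = 3
|a|^2 = (-3)^2 + (-4)^2 + 3^2 + 1^2 + (-2)^2 = 39
|b|^2 = 2^2 + 3^2 + 5^2 + (-4)^2 + (-5)^2 = 79
(a.b)^2 = 3^2 = 9
|a|^2 * |b|^2 = 39 * 79 = 3081
Result = 9 - 3081 = -3072


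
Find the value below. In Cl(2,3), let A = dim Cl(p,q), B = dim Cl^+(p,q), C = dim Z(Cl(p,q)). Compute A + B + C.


n = 2 + 3 = 5
Total dim = 2^5 = 32
Even subalgebra dim = 2^4 = 16
n is odd, so center dim = 2
Sum = 32 + 16 + 2 = 50


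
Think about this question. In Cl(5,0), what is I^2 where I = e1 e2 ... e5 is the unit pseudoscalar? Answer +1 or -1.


The pseudoscalar I = e1...e_n (product of all n generators) of Cl(p,q) satisfies I^2 = (-1)^(q + n(n-1)/2).
p = 5, q = 0, n = p + q = 5
n(n-1)/2 = 5 * 4 / 2 = 10
Exponent = q + n(n-1)/2 = 0 + 10 = 10
I^2 = (-1)^10 = +1


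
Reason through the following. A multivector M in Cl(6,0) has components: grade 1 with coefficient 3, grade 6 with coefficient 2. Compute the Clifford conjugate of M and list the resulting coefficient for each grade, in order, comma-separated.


Clifford conjugate sign for grade k: (-1)^(k(k+1)/2)
Grade 1: (-1)^(1*2/2) = (-1)^1 = -1, coeff 3 -> -3
Grade 6: (-1)^(6*7/2) = (-1)^21 = -1, coeff 2 -> -2
Conjugated coefficients: -3, -2


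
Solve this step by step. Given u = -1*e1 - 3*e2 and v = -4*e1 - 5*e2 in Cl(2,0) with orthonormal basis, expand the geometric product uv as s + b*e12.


Expand: (-1*e1 - 3*e2)(-4*e1 - 5*e2)
= (-1)*(-4)*e1e1 + (-1)*(-5)*e1e2 + (-3)*(-4)*e2e1 + (-3)*(-5)*e2e2
Using e1^2 = e2^2 = 1, e2e1 = -e1e2:
Scalar part s = (-1)*(-4) + (-3)*(-5) = 4 + 15 = 19
Bivector part b = (-1)*(-5) - (-3)*(-4) = 5 - 12 = -7
uv = 19 - 7*e12


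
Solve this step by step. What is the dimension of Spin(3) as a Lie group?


Spin(n) double-covers SO(n); both have Lie algebra so(n) of dimension n(n-1)/2.
n = 3
n(n-1) = 3 * 2 = 6
dim Spin(3) = 6/2 = 3


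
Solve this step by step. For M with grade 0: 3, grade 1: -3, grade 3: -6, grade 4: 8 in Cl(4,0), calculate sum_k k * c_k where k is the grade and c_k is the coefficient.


Grade-weighted sum = sum of grade_k * coefficient_k
0*3 = 0
1*(-3) = -3
3*(-6) = -18
4*8 = 32
Total = 0 + (-3) + (-18) + 32 = 11


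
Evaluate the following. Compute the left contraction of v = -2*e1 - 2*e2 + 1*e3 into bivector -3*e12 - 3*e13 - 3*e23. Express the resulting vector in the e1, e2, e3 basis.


Left contraction v _| B = <vB>_1 (grade-1 part of the geometric product vB).
Using e1_|e12 = e2, e2_|e12 = -e1, e1_|e13 = e3, e3_|e13 = -e1, e2_|e23 = e3, e3_|e23 = -e2:
e1 coeff: -v2*b12 - v3*b13 = -(-2)*(-3) - (1)*(-3) = -3
e2 coeff: v1*b12 - v3*b23 = (-2)*(-3) - (1)*(-3) = 9
e3 coeff: v1*b13 + v2*b23 = (-2)*(-3) + (-2)*(-3) = 12
v _| B = -3*e1 + 9*e2 + 12*e3


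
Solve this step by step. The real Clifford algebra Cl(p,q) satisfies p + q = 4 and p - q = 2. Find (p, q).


We need p + q = 4 and p - q = 2.
Adding: 2p = 4 + 2 = 6, so p = 3.
Then q = 4 - 3 = 1.
(p, q) = (3, 1)


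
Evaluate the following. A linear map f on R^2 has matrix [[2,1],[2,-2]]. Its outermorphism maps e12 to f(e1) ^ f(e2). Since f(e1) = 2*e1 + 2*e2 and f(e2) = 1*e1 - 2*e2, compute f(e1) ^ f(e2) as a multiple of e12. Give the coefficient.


The outermorphism of a linear map f sends e1^e2 to f(e1)^f(e2).
f(e1) = 2*e1 + 2*e2
f(e2) = 1*e1 - 2*e2
f(e1) ^ f(e2) = (2*e1 + 2*e2) ^ (1*e1 - 2*e2)
= 2*(-2)*e12 + 2*1*e21
= (-4 - 2)*e12
= -6*e12
Coefficient = -6


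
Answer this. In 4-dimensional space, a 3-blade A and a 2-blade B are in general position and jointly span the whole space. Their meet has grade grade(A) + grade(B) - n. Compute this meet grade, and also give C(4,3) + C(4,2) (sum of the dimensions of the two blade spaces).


Meet grade = grade(A) + grade(B) - n
= 3 + 2 - 4 = 1
C(4,3) = 4
C(4,2) = 6
dim_A + dim_B = 4 + 6 = 10


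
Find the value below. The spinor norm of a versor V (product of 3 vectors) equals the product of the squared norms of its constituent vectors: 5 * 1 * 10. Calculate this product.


Spinor norm N(V) = |v1|^2 * |v2|^2 * ... * |v3|^2
= 5 * 1 * 10
Running product: 5, 5, 50
N(V) = 50


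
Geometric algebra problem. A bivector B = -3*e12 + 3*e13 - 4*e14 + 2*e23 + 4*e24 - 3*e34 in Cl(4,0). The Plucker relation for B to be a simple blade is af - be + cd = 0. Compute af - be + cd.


Plucker relation: af - be + cd
a*f = (-3)*(-3) = 9
b*e = 3*4 = 12
c*d = (-4)*2 = -8
af - be + cd = 9 - 12 + (-8)
= -11


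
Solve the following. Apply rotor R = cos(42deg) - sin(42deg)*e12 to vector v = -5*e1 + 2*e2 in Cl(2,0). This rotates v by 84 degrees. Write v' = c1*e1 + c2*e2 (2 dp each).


Rotor R = cos(42deg) - sin(42deg)*e12
Rotation angle theta = 2 * 42 = 84 degrees
v' = R*v*~R rotates v by theta.
cos(84deg) = 0.1045, sin(84deg) = 0.9945
v'_1 = -5*cos(84deg) - 2*sin(84deg)
= -5*0.1045 - 2*0.9945
= -2.51
v'_2 = -5*sin(84deg) + 2*cos(84deg)
= -5*0.9945 + 2*0.1045
= -4.76
v' = -2.51*e1 - 4.76*e2


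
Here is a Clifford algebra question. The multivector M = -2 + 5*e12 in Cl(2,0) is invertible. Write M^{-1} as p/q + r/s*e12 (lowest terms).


M = -2 + 5*e12, where e12^2 = -1.
Since M commutes with its reverse ~M = a - b*e12, M * ~M = a^2 - b^2*e12^2 = a^2 + b^2.
So M^{-1} = ~M / (a^2 + b^2) = (a - b*e12)/(a^2 + b^2).
a^2 + b^2 = 4 + 25 = 29
Scalar part = -2/29 = -2/29
Bivector coeff = -5/29 = -5/29
M^{-1} = -2/29 - 5/29*e12


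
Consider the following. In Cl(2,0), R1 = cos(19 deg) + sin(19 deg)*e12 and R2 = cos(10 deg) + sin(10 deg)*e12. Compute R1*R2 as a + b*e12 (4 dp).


Same-plane rotors commute and their half-angles add:
R1*R2 = cos(a1 + a2) + sin(a1 + a2)*e12.
a1 + a2 = 19 + 10 = 29 deg
cos(29 deg) = 0.8746
sin(29 deg) = 0.4848
R1*R2 = 0.8746 + 0.4848*e12


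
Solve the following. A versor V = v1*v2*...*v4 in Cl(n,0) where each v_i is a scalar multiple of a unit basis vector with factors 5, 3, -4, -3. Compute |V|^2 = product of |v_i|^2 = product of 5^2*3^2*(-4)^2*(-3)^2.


Each vector v_i has |v_i|^2 = s_i^2
Squared scales: 5^2 = 25, 3^2 = 9, (-4)^2 = 16, (-3)^2 = 9
|V|^2 = 25 * 9 * 16 * 9
= 32400


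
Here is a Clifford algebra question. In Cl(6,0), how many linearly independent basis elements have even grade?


Even subalgebra dimension = 2^(n-1)
n = 6 + 0 = 6
2^(6 - 1) = 2^5 = 32
Verification: sum of C(6,k) for even k = 1 + 15 + 15 + 1 = 32
Result = 32


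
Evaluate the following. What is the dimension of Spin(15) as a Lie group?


Spin(n) double-covers SO(n); both have Lie algebra so(n) of dimension n(n-1)/2.
n = 15
n(n-1) = 15 * 14 = 210
dim Spin(15) = 210/2 = 105


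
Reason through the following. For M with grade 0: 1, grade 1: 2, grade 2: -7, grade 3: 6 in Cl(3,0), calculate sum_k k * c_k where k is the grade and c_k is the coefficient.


Grade-weighted sum = sum of grade_k * coefficient_k
0*1 = 0
1*2 = 2
2*(-7) = -14
3*6 = 18
Total = 0 + 2 + (-14) + 18 = 6


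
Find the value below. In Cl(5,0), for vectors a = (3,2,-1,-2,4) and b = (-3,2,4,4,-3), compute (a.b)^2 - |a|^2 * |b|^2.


a . b = 3*(-3) + 2*2 + (-1)*4 + (-2)*4 + 4*(-3)
= -9 + 4 + (-4) + (-8) + (-12) = -29
|a|^2 = 3^2 + 2^2 + (-1)^2 + (-2)^2 + 4^2 = 34
|b|^2 = (-3)^2 + 2^2 + 4^2 + 4^2 + (-3)^2 = 54
(a.b)^2 = (-29)^2 = 841
|a|^2 * |b|^2 = 34 * 54 = 1836
Result = 841 - 1836 = -995


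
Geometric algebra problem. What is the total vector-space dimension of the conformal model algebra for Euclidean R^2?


The conformal model of R^2 uses Cl(3,1): the 2 Euclidean generators plus two extra orthogonal generators e+ (e+^2 = +1) and e- (e-^2 = -1), from which the null vectors e0, einf are built.
Number of generators m = 2 + 2 = 4.
dim Cl(p,q) = 2^m = 2^4 = 16


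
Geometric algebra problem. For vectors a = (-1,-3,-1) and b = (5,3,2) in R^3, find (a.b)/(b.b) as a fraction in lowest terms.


Projection coefficient = (a . b) / (b . b)
a . b = (-1)*5 + (-3)*3 + (-1)*2
= -5 + (-9) + (-2) = -16
b . b = 5^2 + 3^2 + 2^2
= 25 + 9 + 4 = 38
Coefficient = -16/38
In lowest terms: -8/19


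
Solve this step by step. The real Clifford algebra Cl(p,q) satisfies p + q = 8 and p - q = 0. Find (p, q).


We need p + q = 8 and p - q = 0.
Adding: 2p = 8 + 0 = 8, so p = 4.
Then q = 8 - 4 = 4.
(p, q) = (4, 4)


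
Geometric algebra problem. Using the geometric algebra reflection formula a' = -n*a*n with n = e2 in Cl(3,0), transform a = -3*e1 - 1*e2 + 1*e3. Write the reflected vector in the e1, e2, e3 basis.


Reflection formula: a' = -n*a*n, with n = e2 (unit vector, n^2 = 1).
For reflection through hyperplane perp to e2:
The component along e2 flips sign, others stay.
a = (-3, -1, 1)
a' = (-3, 1, 1)
a' = -3*e1 + 1*e2 + 1*e3


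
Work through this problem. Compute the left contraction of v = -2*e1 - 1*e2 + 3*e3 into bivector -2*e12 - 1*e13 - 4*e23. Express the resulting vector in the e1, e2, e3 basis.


Left contraction v _| B = <vB>_1 (grade-1 part of the geometric product vB).
Using e1_|e12 = e2, e2_|e12 = -e1, e1_|e13 = e3, e3_|e13 = -e1, e2_|e23 = e3, e3_|e23 = -e2:
e1 coeff: -v2*b12 - v3*b13 = -(-1)*(-2) - (3)*(-1) = 1
e2 coeff: v1*b12 - v3*b23 = (-2)*(-2) - (3)*(-4) = 16
e3 coeff: v1*b13 + v2*b23 = (-2)*(-1) + (-1)*(-4) = 6
v _| B = 1*e1 + 16*e2 + 6*e3


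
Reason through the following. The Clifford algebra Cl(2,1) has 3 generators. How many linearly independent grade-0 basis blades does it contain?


Number of grade-k basis blades in Cl(p,q) with n = p + q is C(n, k).
n = 2 + 1 = 3
C(3, 0) = 3! / (0! * 3!)
= 6 / (1 * 6)
= 1


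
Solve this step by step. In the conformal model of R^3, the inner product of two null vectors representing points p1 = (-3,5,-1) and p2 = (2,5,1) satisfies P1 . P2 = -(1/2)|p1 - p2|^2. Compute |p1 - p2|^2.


p1 - p2 = (-5, 0, -2)
|p1 - p2|^2 = (-5)^2 + 0^2 + (-2)^2
= 25 + 0 + 4
= 29


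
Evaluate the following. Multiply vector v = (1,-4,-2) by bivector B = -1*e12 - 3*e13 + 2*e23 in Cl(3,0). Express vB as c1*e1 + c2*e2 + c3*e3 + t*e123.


vB has grade-1 (vector) and grade-3 (trivector) parts: vB = (v _| B) + (v ^ B).
Vector part <vB>_1:
  e1: -v2*b12 - v3*b13 = -(-4)*(-1) - (-2)*(-3) = -10
  e2: v1*b12 - v3*b23 = (1)*(-1) - (-2)*(2) = 3
  e3: v1*b13 + v2*b23 = (1)*(-3) + (-4)*(2) = -11
Trivector part <vB>_3:
  e123: v1*b23 - v2*b13 + v3*b12 = (1)*(2) - (-4)*(-3) + (-2)*(-1) = -8
vB = -10*e1 + 3*e2 - 11*e3 - 8*e123


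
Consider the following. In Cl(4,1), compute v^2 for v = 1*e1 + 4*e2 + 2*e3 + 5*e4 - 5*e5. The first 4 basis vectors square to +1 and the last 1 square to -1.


v^2 = sum of c_i^2 * e_i^2
Positive signature terms (e_i^2 = +1): 1^2 + 4^2 + 2^2 + 5^2 = 46
Negative signature terms (e_j^2 = -1): (-5)^2 = 25
v^2 = 46 - 25 = 21


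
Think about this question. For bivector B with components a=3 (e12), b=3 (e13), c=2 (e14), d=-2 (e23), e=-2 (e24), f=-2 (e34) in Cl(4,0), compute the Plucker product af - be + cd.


Plucker relation: af - be + cd
a*f = 3*(-2) = -6
b*e = 3*(-2) = -6
c*d = 2*(-2) = -4
af - be + cd = -6 - (-6) + (-4)
= -4


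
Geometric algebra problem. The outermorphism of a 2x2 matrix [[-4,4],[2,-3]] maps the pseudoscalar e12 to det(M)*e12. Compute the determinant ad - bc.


The outermorphism of a linear map f sends e1^e2 to f(e1)^f(e2).
f(e1) = -4*e1 + 2*e2
f(e2) = 4*e1 - 3*e2
f(e1) ^ f(e2) = (-4*e1 + 2*e2) ^ (4*e1 - 3*e2)
= (-4)*(-3)*e12 + 2*4*e21
= (12 - 8)*e12
= 4*e12
Coefficient = 4


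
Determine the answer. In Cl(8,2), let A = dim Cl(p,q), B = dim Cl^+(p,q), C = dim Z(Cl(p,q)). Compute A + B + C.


n = 8 + 2 = 10
Total dim = 2^10 = 1024
Even subalgebra dim = 2^9 = 512
n is even, so center dim = 1
Sum = 1024 + 512 + 1 = 1537


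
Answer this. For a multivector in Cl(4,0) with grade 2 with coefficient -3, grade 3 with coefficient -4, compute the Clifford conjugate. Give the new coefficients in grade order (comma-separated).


Clifford conjugate sign for grade k: (-1)^(k(k+1)/2)
Grade 2: (-1)^(2*3/2) = (-1)^3 = -1, coeff -3 -> 3
Grade 3: (-1)^(3*4/2) = (-1)^6 = 1, coeff -4 -> -4
Conjugated coefficients: 3, -4


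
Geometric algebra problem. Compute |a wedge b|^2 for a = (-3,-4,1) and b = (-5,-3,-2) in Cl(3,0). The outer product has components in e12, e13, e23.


a wedge b = (a1*b2 - a2*b1)*e12 + (a1*b3 - a3*b1)*e13 + (a2*b3 - a3*b2)*e23
e12 coeff: (-3)*(-3) - (-4)*(-5) = 9 - 20 = -11
e13 coeff: (-3)*(-2) - 1*(-5) = 6 - (-5) = 11
e23 coeff: (-4)*(-2) - 1*(-3) = 8 - (-3) = 11
|a wedge b|^2 = (-11)^2 + 11^2 + 11^2
= 121 + 121 + 121
= 363


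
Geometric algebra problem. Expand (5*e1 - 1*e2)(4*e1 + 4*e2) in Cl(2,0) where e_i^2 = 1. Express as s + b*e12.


Expand: (5*e1 - 1*e2)(4*e1 + 4*e2)
= 5*4*e1e1 + 5*4*e1e2 + (-1)*4*e2e1 + (-1)*4*e2e2
Using e1^2 = e2^2 = 1, e2e1 = -e1e2:
Scalar part s = 5*4 + (-1)*4 = 20 + (-4) = 16
Bivector part b = 5*4 - (-1)*4 = 20 - (-4) = 24
uv = 16 + 24*e12


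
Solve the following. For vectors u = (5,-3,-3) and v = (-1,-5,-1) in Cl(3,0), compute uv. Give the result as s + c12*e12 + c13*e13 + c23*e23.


In Cl(3,0): e_i^2 = 1, e_ie_j = -e_je_i for i != j.
Scalar part = u . v = 5*(-1) + (-3)*(-5) + (-3)*(-1)
= -5 + 15 + 3 = 13
e12 coeff = 5*(-5) - (-3)*(-1) = -25 - 3 = -28
e13 coeff = 5*(-1) - (-3)*(-1) = -5 - 3 = -8
e23 coeff = (-3)*(-1) - (-3)*(-5) = 3 - 15 = -12
uv = 13 - 28*e12 - 8*e13 - 12*e23


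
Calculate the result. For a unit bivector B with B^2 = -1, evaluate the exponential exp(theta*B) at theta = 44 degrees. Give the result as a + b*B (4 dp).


For a unit bivector B with B^2 = -1, the exponential series gives
e^(theta*B) = cos(theta) + sin(theta)*B (the GA analogue of Euler's formula).
theta = 44 degrees = 0.767945 rad
cos(44 deg) = 0.7193
sin(44 deg) = 0.6947
exp(theta*B) = 0.7193 + 0.6947*B


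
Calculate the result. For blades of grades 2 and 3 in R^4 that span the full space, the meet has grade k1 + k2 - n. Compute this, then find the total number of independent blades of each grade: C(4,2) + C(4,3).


Meet grade = grade(A) + grade(B) - n
= 2 + 3 - 4 = 1
C(4,2) = 6
C(4,3) = 4
dim_A + dim_B = 6 + 4 = 10


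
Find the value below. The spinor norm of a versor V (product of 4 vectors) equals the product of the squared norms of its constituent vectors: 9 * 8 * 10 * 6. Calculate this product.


Spinor norm N(V) = |v1|^2 * |v2|^2 * ... * |v4|^2
= 9 * 8 * 10 * 6
Running product: 9, 72, 720, 4320
N(V) = 4320


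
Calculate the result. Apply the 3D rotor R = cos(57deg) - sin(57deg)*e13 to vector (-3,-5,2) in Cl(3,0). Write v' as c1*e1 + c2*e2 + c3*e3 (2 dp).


Rotor R = cos(57deg) - sin(57deg)*e13
Rotation angle theta = 2 * 57 = 114 degrees in the e13 plane (e1 -> e3).
The component perpendicular to the plane (e2) is invariant: v'_2 = v2 = -5.00
cos(114deg) = -0.4067, sin(114deg) = 0.9135
v'_1 = v1*cos(theta) - v3*sin(theta) = -3*(-0.4067) - 2*0.9135 = -0.61
v'_3 = v1*sin(theta) + v3*cos(theta) = -3*0.9135 + 2*(-0.4067) = -3.55
v' = -0.61*e1 - 5.00*e2 - 3.55*e3


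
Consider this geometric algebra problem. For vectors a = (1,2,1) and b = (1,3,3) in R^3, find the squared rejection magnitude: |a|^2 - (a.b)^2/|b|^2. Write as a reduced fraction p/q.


|a|^2 = 1^2 + 2^2 + 1^2 = 6
|b|^2 = 1^2 + 3^2 + 3^2 = 19
a . b = 1*1 + 2*3 + 1*3 = 10
(a.b)^2 = 10^2 = 100
|rej|^2 = 6 - 100/19
= (114 - 100)/19
= 14/19
In lowest terms: 14/19


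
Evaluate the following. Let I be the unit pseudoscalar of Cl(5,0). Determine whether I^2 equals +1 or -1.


The pseudoscalar I = e1...e_n (product of all n generators) of Cl(p,q) satisfies I^2 = (-1)^(q + n(n-1)/2).
p = 5, q = 0, n = p + q = 5
n(n-1)/2 = 5 * 4 / 2 = 10
Exponent = q + n(n-1)/2 = 0 + 10 = 10
I^2 = (-1)^10 = +1


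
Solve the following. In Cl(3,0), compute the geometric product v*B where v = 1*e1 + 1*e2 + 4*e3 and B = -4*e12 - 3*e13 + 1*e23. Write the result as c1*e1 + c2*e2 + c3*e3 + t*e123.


vB has grade-1 (vector) and grade-3 (trivector) parts: vB = (v _| B) + (v ^ B).
Vector part <vB>_1:
  e1: -v2*b12 - v3*b13 = -(1)*(-4) - (4)*(-3) = 16
  e2: v1*b12 - v3*b23 = (1)*(-4) - (4)*(1) = -8
  e3: v1*b13 + v2*b23 = (1)*(-3) + (1)*(1) = -2
Trivector part <vB>_3:
  e123: v1*b23 - v2*b13 + v3*b12 = (1)*(1) - (1)*(-3) + (4)*(-4) = -12
vB = 16*e1 - 8*e2 - 2*e3 - 12*e123


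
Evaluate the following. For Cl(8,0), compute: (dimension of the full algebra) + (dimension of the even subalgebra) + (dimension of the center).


n = 8 + 0 = 8
Total dim = 2^8 = 256
Even subalgebra dim = 2^7 = 128
n is even, so center dim = 1
Sum = 256 + 128 + 1 = 385


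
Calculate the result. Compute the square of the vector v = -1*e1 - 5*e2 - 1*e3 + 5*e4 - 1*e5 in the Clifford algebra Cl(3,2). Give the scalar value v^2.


v^2 = sum of c_i^2 * e_i^2
Positive signature terms (e_i^2 = +1): (-1)^2 + (-5)^2 + (-1)^2 = 27
Negative signature terms (e_j^2 = -1): 5^2 + (-1)^2 = 26
v^2 = 27 - 26 = 1


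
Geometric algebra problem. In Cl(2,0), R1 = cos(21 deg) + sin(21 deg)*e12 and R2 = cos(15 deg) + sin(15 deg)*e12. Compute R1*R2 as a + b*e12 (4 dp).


Same-plane rotors commute and their half-angles add:
R1*R2 = cos(a1 + a2) + sin(a1 + a2)*e12.
a1 + a2 = 21 + 15 = 36 deg
cos(36 deg) = 0.8090
sin(36 deg) = 0.5878
R1*R2 = 0.8090 + 0.5878*e12


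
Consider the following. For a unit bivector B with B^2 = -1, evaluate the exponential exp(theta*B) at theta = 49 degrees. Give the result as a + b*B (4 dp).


For a unit bivector B with B^2 = -1, the exponential series gives
e^(theta*B) = cos(theta) + sin(theta)*B (the GA analogue of Euler's formula).
theta = 49 degrees = 0.855211 rad
cos(49 deg) = 0.6561
sin(49 deg) = 0.7547
exp(theta*B) = 0.6561 + 0.7547*B


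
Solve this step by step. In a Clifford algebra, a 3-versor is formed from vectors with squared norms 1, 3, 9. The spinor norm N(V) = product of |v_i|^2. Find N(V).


Spinor norm N(V) = |v1|^2 * |v2|^2 * ... * |v3|^2
= 1 * 3 * 9
Running product: 1, 3, 27
N(V) = 27


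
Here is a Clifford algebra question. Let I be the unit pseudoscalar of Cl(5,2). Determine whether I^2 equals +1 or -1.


The pseudoscalar I = e1...e_n (product of all n generators) of Cl(p,q) satisfies I^2 = (-1)^(q + n(n-1)/2).
p = 5, q = 2, n = p + q = 7
n(n-1)/2 = 7 * 6 / 2 = 21
Exponent = q + n(n-1)/2 = 2 + 21 = 23
I^2 = (-1)^23 = -1


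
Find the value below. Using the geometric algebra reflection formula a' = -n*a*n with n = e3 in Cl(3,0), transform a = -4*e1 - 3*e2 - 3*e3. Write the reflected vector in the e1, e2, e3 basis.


Reflection formula: a' = -n*a*n, with n = e3 (unit vector, n^2 = 1).
For reflection through hyperplane perp to e3:
The component along e3 flips sign, others stay.
a = (-4, -3, -3)
a' = (-4, -3, 3)
a' = -4*e1 - 3*e2 + 3*e3


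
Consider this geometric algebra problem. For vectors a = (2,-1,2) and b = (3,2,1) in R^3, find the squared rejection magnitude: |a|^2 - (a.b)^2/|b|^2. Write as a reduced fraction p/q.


|a|^2 = 2^2 + (-1)^2 + 2^2 = 9
|b|^2 = 3^2 + 2^2 + 1^2 = 14
a . b = 2*3 + (-1)*2 + 2*1 = 6
(a.b)^2 = 6^2 = 36
|rej|^2 = 9 - 36/14
= (126 - 36)/14
= 90/14
In lowest terms: 45/7


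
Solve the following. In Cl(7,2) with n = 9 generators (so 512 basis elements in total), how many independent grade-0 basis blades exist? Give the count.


Number of grade-k basis blades in Cl(p,q) with n = p + q is C(n, k).
n = 7 + 2 = 9
C(9, 0) = 9! / (0! * 9!)
= 362880 / (1 * 362880)
= 1


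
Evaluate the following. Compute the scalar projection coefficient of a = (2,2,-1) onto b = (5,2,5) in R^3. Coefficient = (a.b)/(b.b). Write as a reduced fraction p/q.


Projection coefficient = (a . b) / (b . b)
a . b = 2*5 + 2*2 + (-1)*5
= 10 + 4 + (-5) = 9
b . b = 5^2 + 2^2 + 5^2
= 25 + 4 + 25 = 54
Coefficient = 9/54
In lowest terms: 1/6


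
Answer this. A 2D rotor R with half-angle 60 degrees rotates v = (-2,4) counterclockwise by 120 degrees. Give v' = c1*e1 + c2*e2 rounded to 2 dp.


Rotor R = cos(60deg) - sin(60deg)*e12
Rotation angle theta = 2 * 60 = 120 degrees
v' = R*v*~R rotates v by theta.
cos(120deg) = -0.5000, sin(120deg) = 0.8660
v'_1 = -2*cos(120deg) - 4*sin(120deg)
= -2*(-0.5000) - 4*0.8660
= -2.46
v'_2 = -2*sin(120deg) + 4*cos(120deg)
= -2*0.8660 + 4*(-0.5000)
= -3.73
v' = -2.46*e1 - 3.73*e2


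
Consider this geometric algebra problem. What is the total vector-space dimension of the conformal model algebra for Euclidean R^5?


The conformal model of R^5 uses Cl(6,1): the 5 Euclidean generators plus two extra orthogonal generators e+ (e+^2 = +1) and e- (e-^2 = -1), from which the null vectors e0, einf are built.
Number of generators m = 5 + 2 = 7.
dim Cl(p,q) = 2^m = 2^7 = 128


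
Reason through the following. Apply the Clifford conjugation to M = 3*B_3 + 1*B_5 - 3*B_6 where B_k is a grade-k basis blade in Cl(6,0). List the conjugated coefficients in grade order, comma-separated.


Clifford conjugate sign for grade k: (-1)^(k(k+1)/2)
Grade 3: (-1)^(3*4/2) = (-1)^6 = 1, coeff 3 -> 3
Grade 5: (-1)^(5*6/2) = (-1)^15 = -1, coeff 1 -> -1
Grade 6: (-1)^(6*7/2) = (-1)^21 = -1, coeff -3 -> 3
Conjugated coefficients: 3, -1, 3


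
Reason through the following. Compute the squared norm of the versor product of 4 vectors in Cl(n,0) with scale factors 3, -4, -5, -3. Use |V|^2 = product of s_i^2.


Each vector v_i has |v_i|^2 = s_i^2
Squared scales: 3^2 = 9, (-4)^2 = 16, (-5)^2 = 25, (-3)^2 = 9
|V|^2 = 9 * 16 * 25 * 9
= 32400


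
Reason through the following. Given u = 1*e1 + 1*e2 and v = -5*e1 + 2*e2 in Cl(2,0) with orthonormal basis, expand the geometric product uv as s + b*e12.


Expand: (1*e1 + 1*e2)(-5*e1 + 2*e2)
= 1*(-5)*e1e1 + 1*2*e1e2 + 1*(-5)*e2e1 + 1*2*e2e2
Using e1^2 = e2^2 = 1, e2e1 = -e1e2:
Scalar part s = 1*(-5) + 1*2 = -5 + 2 = -3
Bivector part b = 1*2 - 1*(-5) = 2 - (-5) = 7
uv = -3 + 7*e12


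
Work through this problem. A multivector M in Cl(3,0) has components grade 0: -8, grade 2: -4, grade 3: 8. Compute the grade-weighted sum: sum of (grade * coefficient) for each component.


Grade-weighted sum = sum of grade_k * coefficient_k
0*(-8) = 0
2*(-4) = -8
3*8 = 24
Total = 0 + (-8) + 24 = 16


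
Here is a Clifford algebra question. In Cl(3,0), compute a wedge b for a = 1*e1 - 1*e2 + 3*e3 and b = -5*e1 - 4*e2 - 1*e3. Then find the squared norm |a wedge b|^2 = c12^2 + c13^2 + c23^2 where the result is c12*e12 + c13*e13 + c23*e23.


a wedge b = (a1*b2 - a2*b1)*e12 + (a1*b3 - a3*b1)*e13 + (a2*b3 - a3*b2)*e23
e12 coeff: 1*(-4) - (-1)*(-5) = -4 - 5 = -9
e13 coeff: 1*(-1) - 3*(-5) = -1 - (-15) = 14
e23 coeff: (-1)*(-1) - 3*(-4) = 1 - (-12) = 13
|a wedge b|^2 = (-9)^2 + 14^2 + 13^2
= 81 + 196 + 169
= 446


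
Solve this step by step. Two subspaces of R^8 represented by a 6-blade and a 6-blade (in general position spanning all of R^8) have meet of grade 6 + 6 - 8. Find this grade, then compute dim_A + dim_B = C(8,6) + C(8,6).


Meet grade = grade(A) + grade(B) - n
= 6 + 6 - 8 = 4
C(8,6) = 28
C(8,6) = 28
dim_A + dim_B = 28 + 28 = 56


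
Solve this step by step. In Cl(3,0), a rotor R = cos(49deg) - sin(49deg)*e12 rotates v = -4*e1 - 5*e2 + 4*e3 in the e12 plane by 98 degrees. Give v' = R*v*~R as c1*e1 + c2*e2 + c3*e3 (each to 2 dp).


Rotor R = cos(49deg) - sin(49deg)*e12
Rotation angle theta = 2 * 49 = 98 degrees in the e12 plane (e1 -> e2).
The component perpendicular to the plane (e3) is invariant: v'_3 = v3 = 4.00
cos(98deg) = -0.1392, sin(98deg) = 0.9903
v'_1 = v1*cos(theta) - v2*sin(theta) = -4*(-0.1392) - (-5)*0.9903 = 5.51
v'_2 = v1*sin(theta) + v2*cos(theta) = -4*0.9903 + (-5)*(-0.1392) = -3.27
v' = 5.51*e1 - 3.27*e2 + 4.00*e3


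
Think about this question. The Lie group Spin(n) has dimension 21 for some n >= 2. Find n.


dim Spin(n) = dim so(n) = n(n-1)/2.
Solve n(n-1)/2 = 21, i.e. n^2 - n - 42 = 0.
Discriminant = 1 + 8*21 = 169
n = (1 + sqrt(169))/2 = (1 + 13)/2 = 7


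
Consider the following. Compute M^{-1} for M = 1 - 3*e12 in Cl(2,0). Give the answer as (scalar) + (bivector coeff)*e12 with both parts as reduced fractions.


M = 1 - 3*e12, where e12^2 = -1.
Since M commutes with its reverse ~M = a - b*e12, M * ~M = a^2 - b^2*e12^2 = a^2 + b^2.
So M^{-1} = ~M / (a^2 + b^2) = (a - b*e12)/(a^2 + b^2).
a^2 + b^2 = 1 + 9 = 10
Scalar part = 1/10 = 1/10
Bivector coeff = 3/10 = 3/10
M^{-1} = 1/10 + 3/10*e12


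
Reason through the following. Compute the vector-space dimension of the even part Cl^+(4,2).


Even subalgebra dimension = 2^(n-1)
n = 4 + 2 = 6
2^(6 - 1) = 2^5 = 32
Verification: sum of C(6,k) for even k = 1 + 15 + 15 + 1 = 32
Result = 32


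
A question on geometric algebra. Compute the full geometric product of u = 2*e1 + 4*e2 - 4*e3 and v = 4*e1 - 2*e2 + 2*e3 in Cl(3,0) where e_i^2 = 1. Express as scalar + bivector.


In Cl(3,0): e_i^2 = 1, e_ie_j = -e_je_i for i != j.
Scalar part = u . v = 2*4 + 4*(-2) + (-4)*2
= 8 + (-8) + (-8) = -8
e12 coeff = 2*(-2) - 4*4 = -4 - 16 = -20
e13 coeff = 2*2 - (-4)*4 = 4 - (-16) = 20
e23 coeff = 4*2 - (-4)*(-2) = 8 - 8 = 0
uv = -8 - 20*e12 + 20*e13 + 0*e23


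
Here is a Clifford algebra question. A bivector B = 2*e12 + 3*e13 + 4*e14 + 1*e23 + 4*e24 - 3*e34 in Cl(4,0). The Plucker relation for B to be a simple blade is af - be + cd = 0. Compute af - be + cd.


Plucker relation: af - be + cd
a*f = 2*(-3) = -6
b*e = 3*4 = 12
c*d = 4*1 = 4
af - be + cd = -6 - 12 + 4
= -14


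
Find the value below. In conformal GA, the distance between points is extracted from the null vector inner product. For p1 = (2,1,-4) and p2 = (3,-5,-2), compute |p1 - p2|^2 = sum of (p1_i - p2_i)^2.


p1 - p2 = (-1, 6, -2)
|p1 - p2|^2 = (-1)^2 + 6^2 + (-2)^2
= 1 + 36 + 4
= 41


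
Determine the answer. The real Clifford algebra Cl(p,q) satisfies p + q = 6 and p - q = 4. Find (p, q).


We need p + q = 6 and p - q = 4.
Adding: 2p = 6 + 4 = 10, so p = 5.
Then q = 6 - 5 = 1.
(p, q) = (5, 1)


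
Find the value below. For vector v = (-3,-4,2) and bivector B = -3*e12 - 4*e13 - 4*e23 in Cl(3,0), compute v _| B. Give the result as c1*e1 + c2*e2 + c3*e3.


Left contraction v _| B = <vB>_1 (grade-1 part of the geometric product vB).
Using e1_|e12 = e2, e2_|e12 = -e1, e1_|e13 = e3, e3_|e13 = -e1, e2_|e23 = e3, e3_|e23 = -e2:
e1 coeff: -v2*b12 - v3*b13 = -(-4)*(-3) - (2)*(-4) = -4
e2 coeff: v1*b12 - v3*b23 = (-3)*(-3) - (2)*(-4) = 17
e3 coeff: v1*b13 + v2*b23 = (-3)*(-4) + (-4)*(-4) = 28
v _| B = -4*e1 + 17*e2 + 28*e3


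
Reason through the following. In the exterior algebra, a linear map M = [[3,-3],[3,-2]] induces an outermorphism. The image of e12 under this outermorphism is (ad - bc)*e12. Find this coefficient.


The outermorphism of a linear map f sends e1^e2 to f(e1)^f(e2).
f(e1) = 3*e1 + 3*e2
f(e2) = -3*e1 - 2*e2
f(e1) ^ f(e2) = (3*e1 + 3*e2) ^ (-3*e1 - 2*e2)
= 3*(-2)*e12 + 3*(-3)*e21
= (-6 - (-9))*e12
= 3*e12
Coefficient = 3


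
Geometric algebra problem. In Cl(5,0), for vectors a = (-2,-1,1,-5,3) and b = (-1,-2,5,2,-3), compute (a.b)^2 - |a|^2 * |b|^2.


a . b = (-2)*(-1) + (-1)*(-2) + 1*5 + (-5)*2 + 3*(-3)
= 2 + 2 + 5 + (-10) + (-9) = -10
|a|^2 = (-2)^2 + (-1)^2 + 1^2 + (-5)^2 + 3^2 = 40
|b|^2 = (-1)^2 + (-2)^2 + 5^2 + 2^2 + (-3)^2 = 43
(a.b)^2 = (-10)^2 = 100
|a|^2 * |b|^2 = 40 * 43 = 1720
Result = 100 - 1720 = -1620


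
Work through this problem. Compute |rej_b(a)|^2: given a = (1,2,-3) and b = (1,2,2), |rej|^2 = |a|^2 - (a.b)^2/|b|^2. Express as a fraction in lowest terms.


|a|^2 = 1^2 + 2^2 + (-3)^2 = 14
|b|^2 = 1^2 + 2^2 + 2^2 = 9
a . b = 1*1 + 2*2 + (-3)*2 = -1
(a.b)^2 = (-1)^2 = 1
|rej|^2 = 14 - 1/9
= (126 - 1)/9
= 125/9
In lowest terms: 125/9


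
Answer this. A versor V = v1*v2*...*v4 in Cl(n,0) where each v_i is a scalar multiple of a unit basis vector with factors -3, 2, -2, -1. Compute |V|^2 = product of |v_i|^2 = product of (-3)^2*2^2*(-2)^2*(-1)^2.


Each vector v_i has |v_i|^2 = s_i^2
Squared scales: (-3)^2 = 9, 2^2 = 4, (-2)^2 = 4, (-1)^2 = 1
|V|^2 = 9 * 4 * 4 * 1
= 144


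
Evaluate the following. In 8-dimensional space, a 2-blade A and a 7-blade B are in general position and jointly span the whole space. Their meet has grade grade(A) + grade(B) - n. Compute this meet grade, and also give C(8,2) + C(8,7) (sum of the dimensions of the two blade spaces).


Meet grade = grade(A) + grade(B) - n
= 2 + 7 - 8 = 1
C(8,2) = 28
C(8,7) = 8
dim_A + dim_B = 28 + 8 = 36


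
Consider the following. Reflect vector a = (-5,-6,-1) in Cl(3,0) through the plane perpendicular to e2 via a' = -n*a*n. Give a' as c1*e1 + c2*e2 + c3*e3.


Reflection formula: a' = -n*a*n, with n = e2 (unit vector, n^2 = 1).
For reflection through hyperplane perp to e2:
The component along e2 flips sign, others stay.
a = (-5, -6, -1)
a' = (-5, 6, -1)
a' = -5*e1 + 6*e2 - 1*e3


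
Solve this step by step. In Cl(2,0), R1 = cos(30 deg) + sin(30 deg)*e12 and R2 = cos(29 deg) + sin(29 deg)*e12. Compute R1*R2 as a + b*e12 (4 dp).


Same-plane rotors commute and their half-angles add:
R1*R2 = cos(a1 + a2) + sin(a1 + a2)*e12.
a1 + a2 = 30 + 29 = 59 deg
cos(59 deg) = 0.5150
sin(59 deg) = 0.8572
R1*R2 = 0.5150 + 0.8572*e12


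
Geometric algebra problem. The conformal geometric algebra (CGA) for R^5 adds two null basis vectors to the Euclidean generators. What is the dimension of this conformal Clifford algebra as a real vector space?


The conformal model of R^5 uses Cl(6,1): the 5 Euclidean generators plus two extra orthogonal generators e+ (e+^2 = +1) and e- (e-^2 = -1), from which the null vectors e0, einf are built.
Number of generators m = 5 + 2 = 7.
dim Cl(p,q) = 2^m = 2^7 = 128


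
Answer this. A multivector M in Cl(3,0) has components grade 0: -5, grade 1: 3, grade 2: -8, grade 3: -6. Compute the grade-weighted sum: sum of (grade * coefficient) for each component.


Grade-weighted sum = sum of grade_k * coefficient_k
0*(-5) = 0
1*3 = 3
2*(-8) = -16
3*(-6) = -18
Total = 0 + 3 + (-16) + (-18) = -31


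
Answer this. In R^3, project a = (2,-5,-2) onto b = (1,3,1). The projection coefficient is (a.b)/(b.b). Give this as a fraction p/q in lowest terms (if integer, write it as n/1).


Projection coefficient = (a . b) / (b . b)
a . b = 2*1 + (-5)*3 + (-2)*1
= 2 + (-15) + (-2) = -15
b . b = 1^2 + 3^2 + 1^2
= 1 + 9 + 1 = 11
Coefficient = -15/11
In lowest terms: -15/11


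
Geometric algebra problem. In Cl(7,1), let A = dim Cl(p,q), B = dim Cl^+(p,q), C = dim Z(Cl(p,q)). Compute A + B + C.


n = 7 + 1 = 8
Total dim = 2^8 = 256
Even subalgebra dim = 2^7 = 128
n is even, so center dim = 1
Sum = 256 + 128 + 1 = 385


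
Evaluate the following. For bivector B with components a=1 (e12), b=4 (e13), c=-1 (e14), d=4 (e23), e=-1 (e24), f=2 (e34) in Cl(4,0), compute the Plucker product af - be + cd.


Plucker relation: af - be + cd
a*f = 1*2 = 2
b*e = 4*(-1) = -4
c*d = (-1)*4 = -4
af - be + cd = 2 - (-4) + (-4)
= 2


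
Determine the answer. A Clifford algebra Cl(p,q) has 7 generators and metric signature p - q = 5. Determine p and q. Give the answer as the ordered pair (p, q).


We need p + q = 7 and p - q = 5.
Adding: 2p = 7 + 5 = 12, so p = 6.
Then q = 7 - 6 = 1.
(p, q) = (6, 1)


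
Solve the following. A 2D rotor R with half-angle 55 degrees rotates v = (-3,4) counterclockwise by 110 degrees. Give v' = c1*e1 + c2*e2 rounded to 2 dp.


Rotor R = cos(55deg) - sin(55deg)*e12
Rotation angle theta = 2 * 55 = 110 degrees
v' = R*v*~R rotates v by theta.
cos(110deg) = -0.3420, sin(110deg) = 0.9397
v'_1 = -3*cos(110deg) - 4*sin(110deg)
= -3*(-0.3420) - 4*0.9397
= -2.73
v'_2 = -3*sin(110deg) + 4*cos(110deg)
= -3*0.9397 + 4*(-0.3420)
= -4.19
v' = -2.73*e1 - 4.19*e2


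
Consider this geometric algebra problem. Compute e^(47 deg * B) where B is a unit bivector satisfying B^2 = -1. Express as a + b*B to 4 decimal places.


For a unit bivector B with B^2 = -1, the exponential series gives
e^(theta*B) = cos(theta) + sin(theta)*B (the GA analogue of Euler's formula).
theta = 47 degrees = 0.820305 rad
cos(47 deg) = 0.6820
sin(47 deg) = 0.7314
exp(theta*B) = 0.6820 + 0.7314*B


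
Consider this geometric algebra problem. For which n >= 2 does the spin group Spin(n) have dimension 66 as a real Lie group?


dim Spin(n) = dim so(n) = n(n-1)/2.
Solve n(n-1)/2 = 66, i.e. n^2 - n - 132 = 0.
Discriminant = 1 + 8*66 = 529
n = (1 + sqrt(529))/2 = (1 + 23)/2 = 12


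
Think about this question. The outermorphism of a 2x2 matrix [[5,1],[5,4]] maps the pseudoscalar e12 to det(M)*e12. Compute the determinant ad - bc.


The outermorphism of a linear map f sends e1^e2 to f(e1)^f(e2).
f(e1) = 5*e1 + 5*e2
f(e2) = 1*e1 + 4*e2
f(e1) ^ f(e2) = (5*e1 + 5*e2) ^ (1*e1 + 4*e2)
= 5*4*e12 + 5*1*e21
= (20 - 5)*e12
= 15*e12
Coefficient = 15


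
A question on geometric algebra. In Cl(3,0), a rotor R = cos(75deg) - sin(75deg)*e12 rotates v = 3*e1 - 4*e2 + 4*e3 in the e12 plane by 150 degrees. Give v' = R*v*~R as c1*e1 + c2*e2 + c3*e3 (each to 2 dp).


Rotor R = cos(75deg) - sin(75deg)*e12
Rotation angle theta = 2 * 75 = 150 degrees in the e12 plane (e1 -> e2).
The component perpendicular to the plane (e3) is invariant: v'_3 = v3 = 4.00
cos(150deg) = -0.8660, sin(150deg) = 0.5000
v'_1 = v1*cos(theta) - v2*sin(theta) = 3*(-0.8660) - (-4)*0.5000 = -0.60
v'_2 = v1*sin(theta) + v2*cos(theta) = 3*0.5000 + (-4)*(-0.8660) = 4.96
v' = -0.60*e1 + 4.96*e2 + 4.00*e3


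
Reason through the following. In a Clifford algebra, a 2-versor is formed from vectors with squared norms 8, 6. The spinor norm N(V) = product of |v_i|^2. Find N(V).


Spinor norm N(V) = |v1|^2 * |v2|^2 * ... * |v2|^2
= 8 * 6
Running product: 8, 48
N(V) = 48


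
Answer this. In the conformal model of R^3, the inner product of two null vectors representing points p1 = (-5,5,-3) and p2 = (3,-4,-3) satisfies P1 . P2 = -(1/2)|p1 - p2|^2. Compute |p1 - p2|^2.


p1 - p2 = (-8, 9, 0)
|p1 - p2|^2 = (-8)^2 + 9^2 + 0^2
= 64 + 81 + 0
= 145


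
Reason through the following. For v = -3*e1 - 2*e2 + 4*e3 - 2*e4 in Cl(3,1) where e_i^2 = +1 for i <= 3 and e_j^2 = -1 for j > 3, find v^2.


v^2 = sum of c_i^2 * e_i^2
Positive signature terms (e_i^2 = +1): (-3)^2 + (-2)^2 + 4^2 = 29
Negative signature terms (e_j^2 = -1): (-2)^2 = 4
v^2 = 29 - 4 = 25


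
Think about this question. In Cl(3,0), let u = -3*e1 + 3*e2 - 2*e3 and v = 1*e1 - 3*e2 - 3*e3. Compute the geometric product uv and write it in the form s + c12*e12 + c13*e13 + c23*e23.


In Cl(3,0): e_i^2 = 1, e_ie_j = -e_je_i for i != j.
Scalar part = u . v = (-3)*1 + 3*(-3) + (-2)*(-3)
= -3 + (-9) + 6 = -6
e12 coeff = (-3)*(-3) - 3*1 = 9 - 3 = 6
e13 coeff = (-3)*(-3) - (-2)*1 = 9 - (-2) = 11
e23 coeff = 3*(-3) - (-2)*(-3) = -9 - 6 = -15
uv = -6 + 6*e12 + 11*e13 - 15*e23


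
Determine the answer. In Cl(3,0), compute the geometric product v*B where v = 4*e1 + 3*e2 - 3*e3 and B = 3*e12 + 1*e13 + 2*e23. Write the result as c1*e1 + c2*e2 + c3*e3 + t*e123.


vB has grade-1 (vector) and grade-3 (trivector) parts: vB = (v _| B) + (v ^ B).
Vector part <vB>_1:
  e1: -v2*b12 - v3*b13 = -(3)*(3) - (-3)*(1) = -6
  e2: v1*b12 - v3*b23 = (4)*(3) - (-3)*(2) = 18
  e3: v1*b13 + v2*b23 = (4)*(1) + (3)*(2) = 10
Trivector part <vB>_3:
  e123: v1*b23 - v2*b13 + v3*b12 = (4)*(2) - (3)*(1) + (-3)*(3) = -4
vB = -6*e1 + 18*e2 + 10*e3 - 4*e123
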